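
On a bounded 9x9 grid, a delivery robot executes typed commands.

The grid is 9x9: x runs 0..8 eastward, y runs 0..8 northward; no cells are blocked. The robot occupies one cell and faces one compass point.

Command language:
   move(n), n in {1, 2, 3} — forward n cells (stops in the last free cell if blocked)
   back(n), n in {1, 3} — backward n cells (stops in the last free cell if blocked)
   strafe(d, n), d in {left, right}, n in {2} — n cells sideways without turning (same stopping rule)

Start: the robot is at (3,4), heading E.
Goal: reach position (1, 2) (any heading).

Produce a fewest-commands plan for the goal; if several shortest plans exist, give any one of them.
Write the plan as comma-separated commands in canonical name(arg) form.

strafe(right, 2), back(1), back(1)

start: at (3,4), heading E
[1] after strafe(right, 2): at (3,2), heading E
[2] after back(1): at (2,2), heading E
[3] after back(1): at (1,2), heading E
nothing shorter than 3 reaches the goal.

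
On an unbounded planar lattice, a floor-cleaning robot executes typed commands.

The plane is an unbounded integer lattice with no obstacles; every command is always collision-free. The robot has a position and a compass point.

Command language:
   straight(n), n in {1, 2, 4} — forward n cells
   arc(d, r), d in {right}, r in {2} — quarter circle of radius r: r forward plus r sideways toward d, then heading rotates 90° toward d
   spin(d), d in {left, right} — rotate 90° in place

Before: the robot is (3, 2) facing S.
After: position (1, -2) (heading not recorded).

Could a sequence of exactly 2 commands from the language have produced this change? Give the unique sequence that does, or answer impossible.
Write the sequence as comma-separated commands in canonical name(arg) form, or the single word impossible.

key: running arc(right, 2) before straight(2) would end elsewhere — order is forced
start: (3, 2) facing S
1. straight(2) → (3, 0) facing S
2. arc(right, 2) → (1, -2) facing W
no other 2-command option fits: unique.

straight(2), arc(right, 2)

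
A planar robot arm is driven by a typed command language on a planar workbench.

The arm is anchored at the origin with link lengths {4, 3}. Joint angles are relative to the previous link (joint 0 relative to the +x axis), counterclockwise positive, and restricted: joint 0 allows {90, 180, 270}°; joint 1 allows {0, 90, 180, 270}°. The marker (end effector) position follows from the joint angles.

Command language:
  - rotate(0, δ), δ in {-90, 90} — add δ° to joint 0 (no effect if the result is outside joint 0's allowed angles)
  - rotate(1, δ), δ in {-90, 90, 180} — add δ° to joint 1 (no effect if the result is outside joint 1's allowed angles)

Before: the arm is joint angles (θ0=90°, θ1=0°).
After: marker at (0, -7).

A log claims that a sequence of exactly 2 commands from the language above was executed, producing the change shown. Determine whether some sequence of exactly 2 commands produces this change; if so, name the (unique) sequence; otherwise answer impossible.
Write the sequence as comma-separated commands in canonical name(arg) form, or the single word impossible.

begin: joint angles (θ0=90°, θ1=0°)
[1] after rotate(0, 90): joint angles (θ0=180°, θ1=0°)
[2] after rotate(0, 90): joint angles (θ0=270°, θ1=0°)
no other 2-command option fits: unique.

rotate(0, 90), rotate(0, 90)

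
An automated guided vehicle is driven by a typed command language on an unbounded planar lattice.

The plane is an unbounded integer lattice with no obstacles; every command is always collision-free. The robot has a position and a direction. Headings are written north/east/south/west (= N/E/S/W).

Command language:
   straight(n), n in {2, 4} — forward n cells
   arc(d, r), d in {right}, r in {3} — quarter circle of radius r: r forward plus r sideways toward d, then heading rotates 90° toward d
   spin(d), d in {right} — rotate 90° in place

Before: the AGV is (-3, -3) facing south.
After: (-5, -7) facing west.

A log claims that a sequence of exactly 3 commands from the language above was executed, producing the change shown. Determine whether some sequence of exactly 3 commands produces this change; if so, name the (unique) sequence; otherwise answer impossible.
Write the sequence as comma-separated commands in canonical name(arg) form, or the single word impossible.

key: position moved to (-5,-7) AND the heading swung to W — translation plus rotation needed
start: (-3, -3) facing south
[1] after straight(4): (-3, -7) facing south
[2] after spin(right): (-3, -7) facing west
[3] after straight(2): (-5, -7) facing west
no rival 3-sequence matches.

straight(4), spin(right), straight(2)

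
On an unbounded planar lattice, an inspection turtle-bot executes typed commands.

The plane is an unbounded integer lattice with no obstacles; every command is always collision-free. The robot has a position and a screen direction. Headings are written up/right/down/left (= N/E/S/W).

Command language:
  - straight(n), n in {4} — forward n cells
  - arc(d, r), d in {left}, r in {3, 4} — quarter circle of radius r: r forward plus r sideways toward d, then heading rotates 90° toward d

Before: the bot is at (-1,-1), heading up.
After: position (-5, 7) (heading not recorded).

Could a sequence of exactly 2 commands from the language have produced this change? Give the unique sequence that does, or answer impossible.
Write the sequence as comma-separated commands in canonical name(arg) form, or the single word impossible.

key: running arc(left, 4) before straight(4) would end elsewhere — order is forced
begin: at (-1,-1), heading up
1. straight(4) → at (-1,3), heading up
2. arc(left, 4) → at (-5,7), heading left
uniquely the one of 9 2-step routes that fits.

straight(4), arc(left, 4)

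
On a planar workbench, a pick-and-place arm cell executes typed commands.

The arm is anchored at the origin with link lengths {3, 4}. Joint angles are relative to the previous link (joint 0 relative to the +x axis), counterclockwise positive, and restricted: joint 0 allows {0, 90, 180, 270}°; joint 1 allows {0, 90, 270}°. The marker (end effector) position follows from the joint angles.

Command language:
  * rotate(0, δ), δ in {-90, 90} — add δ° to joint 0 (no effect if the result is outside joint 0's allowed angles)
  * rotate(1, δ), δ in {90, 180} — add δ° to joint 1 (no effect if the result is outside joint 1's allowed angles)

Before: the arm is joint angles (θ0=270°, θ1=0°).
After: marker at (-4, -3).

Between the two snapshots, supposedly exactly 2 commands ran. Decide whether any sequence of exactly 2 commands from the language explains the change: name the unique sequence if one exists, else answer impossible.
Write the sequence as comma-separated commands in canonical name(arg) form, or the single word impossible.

key: running rotate(1, 180) before rotate(1, 90) would end elsewhere — order is forced
from: joint angles (θ0=270°, θ1=0°)
[1] after rotate(1, 90): joint angles (θ0=270°, θ1=90°)
[2] after rotate(1, 180): joint angles (θ0=270°, θ1=270°)
no rival 2-sequence matches.

rotate(1, 90), rotate(1, 180)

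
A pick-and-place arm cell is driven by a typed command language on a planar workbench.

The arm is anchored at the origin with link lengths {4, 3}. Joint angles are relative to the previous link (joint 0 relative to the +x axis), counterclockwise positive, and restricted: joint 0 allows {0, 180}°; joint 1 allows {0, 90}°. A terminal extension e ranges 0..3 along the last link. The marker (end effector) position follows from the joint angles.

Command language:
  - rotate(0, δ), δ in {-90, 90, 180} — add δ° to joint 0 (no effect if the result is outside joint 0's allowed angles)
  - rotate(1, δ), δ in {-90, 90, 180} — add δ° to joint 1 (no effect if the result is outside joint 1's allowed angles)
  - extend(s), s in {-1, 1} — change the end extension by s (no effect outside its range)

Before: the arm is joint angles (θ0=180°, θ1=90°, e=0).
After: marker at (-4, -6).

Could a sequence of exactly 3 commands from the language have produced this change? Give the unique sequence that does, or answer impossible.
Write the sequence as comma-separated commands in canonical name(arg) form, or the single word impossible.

extend(1), extend(1), extend(1)

from: joint angles (θ0=180°, θ1=90°, e=0)
t=1 extend(1) ⇒ joint angles (θ0=180°, θ1=90°, e=1)
t=2 extend(1) ⇒ joint angles (θ0=180°, θ1=90°, e=2)
t=3 extend(1) ⇒ joint angles (θ0=180°, θ1=90°, e=3)
all 512 alternatives checked — unique.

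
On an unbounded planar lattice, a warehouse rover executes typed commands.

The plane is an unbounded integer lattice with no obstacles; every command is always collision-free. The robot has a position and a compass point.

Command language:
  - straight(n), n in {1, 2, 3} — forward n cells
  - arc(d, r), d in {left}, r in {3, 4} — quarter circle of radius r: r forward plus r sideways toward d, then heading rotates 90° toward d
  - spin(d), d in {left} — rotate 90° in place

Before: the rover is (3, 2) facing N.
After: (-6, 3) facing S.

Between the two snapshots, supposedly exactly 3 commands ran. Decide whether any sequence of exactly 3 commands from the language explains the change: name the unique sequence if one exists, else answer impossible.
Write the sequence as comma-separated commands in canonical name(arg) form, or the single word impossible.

key: cell and facing (now S) both changed — the 3 commands mix motion and turning
from: (3, 2) facing N
[1] after arc(left, 4): (-1, 6) facing W
[2] after straight(2): (-3, 6) facing W
[3] after arc(left, 3): (-6, 3) facing S
uniquely the one of 216 3-step routes that fits.

arc(left, 4), straight(2), arc(left, 3)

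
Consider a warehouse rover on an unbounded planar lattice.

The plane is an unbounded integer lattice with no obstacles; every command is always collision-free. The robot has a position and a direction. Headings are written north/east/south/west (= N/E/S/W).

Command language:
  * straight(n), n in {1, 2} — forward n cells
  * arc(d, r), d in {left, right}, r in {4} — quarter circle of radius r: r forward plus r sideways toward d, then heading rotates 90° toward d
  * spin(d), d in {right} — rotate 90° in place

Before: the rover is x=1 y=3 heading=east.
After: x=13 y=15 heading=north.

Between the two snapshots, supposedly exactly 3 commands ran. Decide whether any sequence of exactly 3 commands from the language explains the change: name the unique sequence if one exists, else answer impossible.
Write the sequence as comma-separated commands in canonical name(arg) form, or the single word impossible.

arc(left, 4), arc(right, 4), arc(left, 4)

key: position moved to (13,15) AND the heading swung to N — translation plus rotation needed
begin: x=1 y=3 heading=east
step 1 (arc(left, 4)): x=5 y=7 heading=north
step 2 (arc(right, 4)): x=9 y=11 heading=east
step 3 (arc(left, 4)): x=13 y=15 heading=north
all 125 alternatives checked — unique.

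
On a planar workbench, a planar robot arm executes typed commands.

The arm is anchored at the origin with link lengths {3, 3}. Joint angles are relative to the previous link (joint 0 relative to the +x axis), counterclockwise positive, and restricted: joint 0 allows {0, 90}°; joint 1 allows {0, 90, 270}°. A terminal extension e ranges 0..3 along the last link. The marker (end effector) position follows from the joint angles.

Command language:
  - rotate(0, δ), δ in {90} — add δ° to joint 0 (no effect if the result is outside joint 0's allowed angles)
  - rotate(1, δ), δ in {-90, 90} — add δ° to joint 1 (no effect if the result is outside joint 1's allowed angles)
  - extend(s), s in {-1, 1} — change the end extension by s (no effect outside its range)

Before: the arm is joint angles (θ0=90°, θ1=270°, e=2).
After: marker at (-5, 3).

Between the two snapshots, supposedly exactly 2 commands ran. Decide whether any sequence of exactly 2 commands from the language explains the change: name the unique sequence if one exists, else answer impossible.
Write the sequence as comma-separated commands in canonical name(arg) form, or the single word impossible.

rotate(1, 90), rotate(1, 90)

t0: joint angles (θ0=90°, θ1=270°, e=2)
[1] after rotate(1, 90): joint angles (θ0=90°, θ1=0°, e=2)
[2] after rotate(1, 90): joint angles (θ0=90°, θ1=90°, e=2)
uniquely the one of 25 2-step routes that fits.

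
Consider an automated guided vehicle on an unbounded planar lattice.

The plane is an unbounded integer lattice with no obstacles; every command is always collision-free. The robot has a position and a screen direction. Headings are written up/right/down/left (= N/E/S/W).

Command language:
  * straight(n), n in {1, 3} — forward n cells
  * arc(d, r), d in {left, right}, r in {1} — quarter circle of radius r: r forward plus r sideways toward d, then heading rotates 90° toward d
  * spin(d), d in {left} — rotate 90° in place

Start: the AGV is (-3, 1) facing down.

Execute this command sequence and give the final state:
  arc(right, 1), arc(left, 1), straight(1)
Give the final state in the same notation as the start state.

start: (-3, 1) facing down
step 1 (arc(right, 1)): (-4, 0) facing left
step 2 (arc(left, 1)): (-5, -1) facing down
step 3 (straight(1)): (-5, -2) facing down

(-5, -2) facing down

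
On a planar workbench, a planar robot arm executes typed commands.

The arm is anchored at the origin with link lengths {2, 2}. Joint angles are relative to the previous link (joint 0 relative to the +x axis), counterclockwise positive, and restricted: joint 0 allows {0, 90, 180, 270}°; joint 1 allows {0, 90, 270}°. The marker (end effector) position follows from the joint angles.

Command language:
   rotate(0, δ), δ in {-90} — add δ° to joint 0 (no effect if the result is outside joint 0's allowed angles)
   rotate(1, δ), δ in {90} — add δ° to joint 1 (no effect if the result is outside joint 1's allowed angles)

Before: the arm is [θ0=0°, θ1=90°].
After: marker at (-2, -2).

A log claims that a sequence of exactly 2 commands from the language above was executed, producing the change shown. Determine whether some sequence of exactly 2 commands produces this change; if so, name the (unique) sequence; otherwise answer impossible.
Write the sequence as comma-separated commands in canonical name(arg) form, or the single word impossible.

from: [θ0=0°, θ1=90°]
[1] after rotate(0, -90): [θ0=270°, θ1=90°]
[2] after rotate(0, -90): [θ0=180°, θ1=90°]
no rival 2-sequence matches.

rotate(0, -90), rotate(0, -90)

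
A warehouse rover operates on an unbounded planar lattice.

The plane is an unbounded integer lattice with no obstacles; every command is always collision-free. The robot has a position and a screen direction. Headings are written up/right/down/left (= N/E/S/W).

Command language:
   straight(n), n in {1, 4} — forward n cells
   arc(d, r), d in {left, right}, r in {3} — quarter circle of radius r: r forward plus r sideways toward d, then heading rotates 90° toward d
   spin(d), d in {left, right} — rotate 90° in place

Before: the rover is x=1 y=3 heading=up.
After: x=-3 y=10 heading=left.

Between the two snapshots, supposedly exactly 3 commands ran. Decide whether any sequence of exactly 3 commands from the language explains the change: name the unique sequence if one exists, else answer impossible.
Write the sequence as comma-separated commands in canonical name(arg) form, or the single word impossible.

straight(4), arc(left, 3), straight(1)

key: order matters: swapping straight(4) and straight(1) lands elsewhere
t0: x=1 y=3 heading=up
step 1 (straight(4)): x=1 y=7 heading=up
step 2 (arc(left, 3)): x=-2 y=10 heading=left
step 3 (straight(1)): x=-3 y=10 heading=left
uniquely the one of 216 3-step routes that fits.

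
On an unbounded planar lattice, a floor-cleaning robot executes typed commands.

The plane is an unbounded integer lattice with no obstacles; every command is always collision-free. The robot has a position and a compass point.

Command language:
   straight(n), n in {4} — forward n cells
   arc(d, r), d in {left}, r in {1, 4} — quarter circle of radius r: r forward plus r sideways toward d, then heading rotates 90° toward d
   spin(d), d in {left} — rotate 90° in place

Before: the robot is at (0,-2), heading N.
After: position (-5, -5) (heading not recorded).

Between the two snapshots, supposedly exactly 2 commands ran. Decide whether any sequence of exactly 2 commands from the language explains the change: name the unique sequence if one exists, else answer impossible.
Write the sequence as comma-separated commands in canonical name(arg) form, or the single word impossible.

key: running arc(left, 4) before arc(left, 1) would end elsewhere — order is forced
t0: at (0,-2), heading N
step 1 (arc(left, 1)): at (-1,-1), heading W
step 2 (arc(left, 4)): at (-5,-5), heading S
uniquely the one of 16 2-step routes that fits.

arc(left, 1), arc(left, 4)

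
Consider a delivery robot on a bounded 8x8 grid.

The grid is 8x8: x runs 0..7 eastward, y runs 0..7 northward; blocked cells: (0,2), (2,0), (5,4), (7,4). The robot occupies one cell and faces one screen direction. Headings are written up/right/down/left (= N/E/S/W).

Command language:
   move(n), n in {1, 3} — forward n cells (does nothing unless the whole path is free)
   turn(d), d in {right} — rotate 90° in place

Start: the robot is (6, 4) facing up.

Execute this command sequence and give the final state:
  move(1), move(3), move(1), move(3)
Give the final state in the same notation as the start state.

(6, 6) facing up

begin: (6, 4) facing up
t=1 move(1) ⇒ (6, 5) facing up
t=2 move(3) ⇒ (6, 5) facing up
t=3 move(1) ⇒ (6, 6) facing up
t=4 move(3) ⇒ (6, 6) facing up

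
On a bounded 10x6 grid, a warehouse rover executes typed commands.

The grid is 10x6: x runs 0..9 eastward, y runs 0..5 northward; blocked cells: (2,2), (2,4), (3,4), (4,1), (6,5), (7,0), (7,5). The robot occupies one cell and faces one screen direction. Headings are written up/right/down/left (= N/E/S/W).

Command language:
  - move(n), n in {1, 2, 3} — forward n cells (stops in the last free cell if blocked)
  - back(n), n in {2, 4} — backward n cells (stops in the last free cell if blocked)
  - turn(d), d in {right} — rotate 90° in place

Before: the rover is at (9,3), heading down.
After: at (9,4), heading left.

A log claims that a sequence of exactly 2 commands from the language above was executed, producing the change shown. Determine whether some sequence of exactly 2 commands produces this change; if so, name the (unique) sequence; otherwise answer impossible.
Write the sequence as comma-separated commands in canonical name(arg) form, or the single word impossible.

impossible

checked all 2-command options: none fits.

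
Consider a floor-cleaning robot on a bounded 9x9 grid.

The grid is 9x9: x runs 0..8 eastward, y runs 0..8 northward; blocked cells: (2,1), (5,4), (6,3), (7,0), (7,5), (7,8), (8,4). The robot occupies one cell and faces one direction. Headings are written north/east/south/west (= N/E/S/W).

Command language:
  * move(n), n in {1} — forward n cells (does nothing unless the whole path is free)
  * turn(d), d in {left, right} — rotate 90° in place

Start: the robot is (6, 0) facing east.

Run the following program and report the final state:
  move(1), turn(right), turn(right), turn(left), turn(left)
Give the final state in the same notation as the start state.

(6, 0) facing east

initial: (6, 0) facing east
1. move(1) → (6, 0) facing east
2. turn(right) → (6, 0) facing south
3. turn(right) → (6, 0) facing west
4. turn(left) → (6, 0) facing south
5. turn(left) → (6, 0) facing east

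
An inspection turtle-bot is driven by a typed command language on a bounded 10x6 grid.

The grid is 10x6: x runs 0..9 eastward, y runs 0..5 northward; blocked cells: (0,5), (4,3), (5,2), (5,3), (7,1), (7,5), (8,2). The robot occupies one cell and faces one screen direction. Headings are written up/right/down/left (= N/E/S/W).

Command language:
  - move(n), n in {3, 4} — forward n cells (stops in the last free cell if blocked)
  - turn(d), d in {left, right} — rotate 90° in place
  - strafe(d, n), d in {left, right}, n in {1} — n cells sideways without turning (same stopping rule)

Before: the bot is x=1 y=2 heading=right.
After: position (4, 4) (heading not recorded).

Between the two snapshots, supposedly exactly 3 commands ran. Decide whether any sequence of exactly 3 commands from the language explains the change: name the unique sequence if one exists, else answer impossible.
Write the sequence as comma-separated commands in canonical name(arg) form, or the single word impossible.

key: running move(3) before strafe(left, 1) would end elsewhere — order is forced
t0: x=1 y=2 heading=right
1. strafe(left, 1) → x=1 y=3 heading=right
2. strafe(left, 1) → x=1 y=4 heading=right
3. move(3) → x=4 y=4 heading=right
no rival 3-sequence matches.

strafe(left, 1), strafe(left, 1), move(3)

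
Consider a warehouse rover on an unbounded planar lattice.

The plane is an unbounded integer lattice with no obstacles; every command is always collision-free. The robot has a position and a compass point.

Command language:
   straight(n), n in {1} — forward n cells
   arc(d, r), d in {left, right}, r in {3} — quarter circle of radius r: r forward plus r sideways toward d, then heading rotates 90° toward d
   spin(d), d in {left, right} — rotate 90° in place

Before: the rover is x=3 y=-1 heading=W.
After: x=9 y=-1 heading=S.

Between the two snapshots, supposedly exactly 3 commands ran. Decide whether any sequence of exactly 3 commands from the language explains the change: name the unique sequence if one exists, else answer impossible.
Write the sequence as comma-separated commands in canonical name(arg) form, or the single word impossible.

key: running arc(right, 3) before spin(right) would end elsewhere — order is forced
start: x=3 y=-1 heading=W
step 1 (spin(right)): x=3 y=-1 heading=N
step 2 (arc(right, 3)): x=6 y=2 heading=E
step 3 (arc(right, 3)): x=9 y=-1 heading=S
all 125 alternatives checked — unique.

spin(right), arc(right, 3), arc(right, 3)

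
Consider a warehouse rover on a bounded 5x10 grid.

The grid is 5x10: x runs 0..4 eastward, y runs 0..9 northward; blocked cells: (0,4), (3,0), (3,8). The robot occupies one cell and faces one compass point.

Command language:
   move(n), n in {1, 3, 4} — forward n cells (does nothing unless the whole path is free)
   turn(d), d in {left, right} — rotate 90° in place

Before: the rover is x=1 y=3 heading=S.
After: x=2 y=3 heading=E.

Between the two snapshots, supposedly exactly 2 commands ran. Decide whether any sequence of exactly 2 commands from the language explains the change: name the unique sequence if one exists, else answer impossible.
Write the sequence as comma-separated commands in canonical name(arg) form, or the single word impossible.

key: cell and facing (now E) both changed — the 2 commands mix motion and turning
t0: x=1 y=3 heading=S
step 1 (turn(left)): x=1 y=3 heading=E
step 2 (move(1)): x=2 y=3 heading=E
no rival 2-sequence matches.

turn(left), move(1)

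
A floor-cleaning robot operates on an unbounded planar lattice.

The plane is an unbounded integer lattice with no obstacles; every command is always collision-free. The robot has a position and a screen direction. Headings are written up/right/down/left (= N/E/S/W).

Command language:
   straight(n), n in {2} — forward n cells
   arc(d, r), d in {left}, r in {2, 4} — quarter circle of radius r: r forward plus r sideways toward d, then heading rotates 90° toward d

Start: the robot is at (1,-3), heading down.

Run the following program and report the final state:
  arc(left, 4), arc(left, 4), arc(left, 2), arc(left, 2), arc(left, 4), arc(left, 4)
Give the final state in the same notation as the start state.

at (13,-3), heading up

start: at (1,-3), heading down
t=1 arc(left, 4) ⇒ at (5,-7), heading right
t=2 arc(left, 4) ⇒ at (9,-3), heading up
t=3 arc(left, 2) ⇒ at (7,-1), heading left
t=4 arc(left, 2) ⇒ at (5,-3), heading down
t=5 arc(left, 4) ⇒ at (9,-7), heading right
t=6 arc(left, 4) ⇒ at (13,-3), heading up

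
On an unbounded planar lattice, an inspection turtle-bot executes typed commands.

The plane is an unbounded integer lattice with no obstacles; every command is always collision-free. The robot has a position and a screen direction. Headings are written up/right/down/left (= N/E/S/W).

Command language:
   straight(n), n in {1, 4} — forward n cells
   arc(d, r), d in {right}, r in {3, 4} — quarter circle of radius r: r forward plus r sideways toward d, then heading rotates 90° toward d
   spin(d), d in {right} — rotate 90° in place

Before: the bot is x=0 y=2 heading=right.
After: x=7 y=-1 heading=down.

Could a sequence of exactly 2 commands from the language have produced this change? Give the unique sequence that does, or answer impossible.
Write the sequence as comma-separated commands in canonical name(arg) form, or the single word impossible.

key: position moved to (7,-1) AND the heading swung to S — translation plus rotation needed
start: x=0 y=2 heading=right
step 1 (straight(4)): x=4 y=2 heading=right
step 2 (arc(right, 3)): x=7 y=-1 heading=down
no rival 2-sequence matches.

straight(4), arc(right, 3)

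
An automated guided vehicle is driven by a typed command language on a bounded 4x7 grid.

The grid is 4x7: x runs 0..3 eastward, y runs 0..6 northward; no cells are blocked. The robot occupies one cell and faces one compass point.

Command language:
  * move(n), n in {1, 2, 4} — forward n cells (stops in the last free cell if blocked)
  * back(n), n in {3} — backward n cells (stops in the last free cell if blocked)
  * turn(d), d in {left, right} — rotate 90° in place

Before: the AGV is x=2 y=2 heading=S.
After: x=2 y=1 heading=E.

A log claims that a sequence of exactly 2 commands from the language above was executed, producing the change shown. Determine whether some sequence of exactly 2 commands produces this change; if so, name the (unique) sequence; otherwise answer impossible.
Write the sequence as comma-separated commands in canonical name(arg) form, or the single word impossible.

move(1), turn(left)

key: cell and facing (now E) both changed — the 2 commands mix motion and turning
t0: x=2 y=2 heading=S
step 1 (move(1)): x=2 y=1 heading=S
step 2 (turn(left)): x=2 y=1 heading=E
no rival 2-sequence matches.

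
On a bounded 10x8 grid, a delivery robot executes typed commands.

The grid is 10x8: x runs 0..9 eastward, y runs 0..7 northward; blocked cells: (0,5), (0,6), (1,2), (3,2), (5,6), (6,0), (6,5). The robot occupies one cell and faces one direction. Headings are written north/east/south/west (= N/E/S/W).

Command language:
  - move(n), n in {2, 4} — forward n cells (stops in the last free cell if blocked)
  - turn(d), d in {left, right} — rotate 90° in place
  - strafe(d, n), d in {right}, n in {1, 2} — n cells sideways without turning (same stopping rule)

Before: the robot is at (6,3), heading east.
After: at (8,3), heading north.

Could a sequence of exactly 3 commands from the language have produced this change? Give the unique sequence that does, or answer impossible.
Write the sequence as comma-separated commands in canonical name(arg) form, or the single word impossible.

key: order matters: swapping turn(left) and strafe(right, 1) lands elsewhere
begin: at (6,3), heading east
1. turn(left) → at (6,3), heading north
2. strafe(right, 1) → at (7,3), heading north
3. strafe(right, 1) → at (8,3), heading north
no rival 3-sequence matches.

turn(left), strafe(right, 1), strafe(right, 1)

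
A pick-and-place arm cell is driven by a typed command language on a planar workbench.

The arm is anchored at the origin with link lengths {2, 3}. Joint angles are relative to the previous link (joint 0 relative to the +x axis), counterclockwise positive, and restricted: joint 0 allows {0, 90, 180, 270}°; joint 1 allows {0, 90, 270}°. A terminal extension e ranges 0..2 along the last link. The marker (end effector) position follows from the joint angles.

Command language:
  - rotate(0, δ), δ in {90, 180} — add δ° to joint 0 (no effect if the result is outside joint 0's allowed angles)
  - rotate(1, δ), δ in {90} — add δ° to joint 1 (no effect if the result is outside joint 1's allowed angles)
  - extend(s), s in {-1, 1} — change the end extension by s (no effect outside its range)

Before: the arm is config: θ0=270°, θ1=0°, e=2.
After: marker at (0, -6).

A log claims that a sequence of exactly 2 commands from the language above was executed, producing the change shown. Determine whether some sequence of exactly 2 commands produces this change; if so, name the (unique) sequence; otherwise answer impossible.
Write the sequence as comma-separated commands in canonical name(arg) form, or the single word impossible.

key: order matters: swapping extend(1) and extend(-1) lands elsewhere
t0: config: θ0=270°, θ1=0°, e=2
step 1 (extend(1)): config: θ0=270°, θ1=0°, e=2
step 2 (extend(-1)): config: θ0=270°, θ1=0°, e=1
all 25 alternatives checked — unique.

extend(1), extend(-1)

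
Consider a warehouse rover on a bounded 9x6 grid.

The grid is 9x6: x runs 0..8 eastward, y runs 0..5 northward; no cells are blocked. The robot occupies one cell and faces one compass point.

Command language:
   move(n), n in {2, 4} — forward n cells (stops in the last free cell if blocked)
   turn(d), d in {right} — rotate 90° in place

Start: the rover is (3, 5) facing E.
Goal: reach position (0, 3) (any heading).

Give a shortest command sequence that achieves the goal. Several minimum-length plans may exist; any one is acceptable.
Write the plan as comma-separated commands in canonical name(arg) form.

from: (3, 5) facing E
t=1 turn(right) ⇒ (3, 5) facing S
t=2 move(2) ⇒ (3, 3) facing S
t=3 turn(right) ⇒ (3, 3) facing W
t=4 move(4) ⇒ (0, 3) facing W
nothing shorter than 4 reaches the goal.

turn(right), move(2), turn(right), move(4)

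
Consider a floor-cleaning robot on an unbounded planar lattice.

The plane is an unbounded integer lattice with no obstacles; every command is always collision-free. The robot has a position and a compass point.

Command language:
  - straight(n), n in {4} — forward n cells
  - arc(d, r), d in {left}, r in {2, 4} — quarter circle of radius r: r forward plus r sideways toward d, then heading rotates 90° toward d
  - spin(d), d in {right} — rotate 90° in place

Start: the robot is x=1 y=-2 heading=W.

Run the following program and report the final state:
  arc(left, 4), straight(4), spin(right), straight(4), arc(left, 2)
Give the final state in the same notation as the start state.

from: x=1 y=-2 heading=W
step 1 (arc(left, 4)): x=-3 y=-6 heading=S
step 2 (straight(4)): x=-3 y=-10 heading=S
step 3 (spin(right)): x=-3 y=-10 heading=W
step 4 (straight(4)): x=-7 y=-10 heading=W
step 5 (arc(left, 2)): x=-9 y=-12 heading=S

x=-9 y=-12 heading=S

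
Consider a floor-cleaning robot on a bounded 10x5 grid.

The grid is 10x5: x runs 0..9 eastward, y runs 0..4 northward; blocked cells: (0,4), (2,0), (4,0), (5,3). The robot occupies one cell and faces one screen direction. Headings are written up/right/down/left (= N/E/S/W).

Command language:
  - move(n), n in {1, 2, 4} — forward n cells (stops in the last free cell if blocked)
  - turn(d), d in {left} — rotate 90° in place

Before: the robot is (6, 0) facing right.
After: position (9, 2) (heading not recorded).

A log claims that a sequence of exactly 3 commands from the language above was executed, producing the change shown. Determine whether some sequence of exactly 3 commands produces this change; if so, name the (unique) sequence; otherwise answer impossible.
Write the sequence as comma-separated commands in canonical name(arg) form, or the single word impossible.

key: move(4) runs into the grid edge before its full distance
start: (6, 0) facing right
t=1 move(4) ⇒ (9, 0) facing right
t=2 turn(left) ⇒ (9, 0) facing up
t=3 move(2) ⇒ (9, 2) facing up
uniquely the one of 64 3-step routes that fits.

move(4), turn(left), move(2)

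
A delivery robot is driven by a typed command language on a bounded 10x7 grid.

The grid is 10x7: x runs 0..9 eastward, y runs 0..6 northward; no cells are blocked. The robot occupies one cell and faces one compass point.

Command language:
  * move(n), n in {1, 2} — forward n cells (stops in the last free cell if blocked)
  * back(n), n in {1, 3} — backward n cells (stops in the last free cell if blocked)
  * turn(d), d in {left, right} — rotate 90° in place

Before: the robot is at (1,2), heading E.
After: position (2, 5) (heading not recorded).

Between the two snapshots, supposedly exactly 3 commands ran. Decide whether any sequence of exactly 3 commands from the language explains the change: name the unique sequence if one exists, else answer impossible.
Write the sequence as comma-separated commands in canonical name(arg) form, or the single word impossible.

key: running back(3) before move(1) would end elsewhere — order is forced
t0: at (1,2), heading E
[1] after move(1): at (2,2), heading E
[2] after turn(right): at (2,2), heading S
[3] after back(3): at (2,5), heading S
no other 3-command option fits: unique.

move(1), turn(right), back(3)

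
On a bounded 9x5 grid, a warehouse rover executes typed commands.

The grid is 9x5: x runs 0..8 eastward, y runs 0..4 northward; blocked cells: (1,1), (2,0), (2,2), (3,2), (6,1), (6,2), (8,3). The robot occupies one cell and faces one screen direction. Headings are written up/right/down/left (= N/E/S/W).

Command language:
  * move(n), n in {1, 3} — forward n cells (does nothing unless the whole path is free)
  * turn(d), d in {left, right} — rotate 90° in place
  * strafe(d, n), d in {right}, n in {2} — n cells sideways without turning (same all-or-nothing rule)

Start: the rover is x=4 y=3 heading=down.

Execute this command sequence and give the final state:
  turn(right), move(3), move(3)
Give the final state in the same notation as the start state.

x=1 y=3 heading=left

from: x=4 y=3 heading=down
[1] after turn(right): x=4 y=3 heading=left
[2] after move(3): x=1 y=3 heading=left
[3] after move(3): x=1 y=3 heading=left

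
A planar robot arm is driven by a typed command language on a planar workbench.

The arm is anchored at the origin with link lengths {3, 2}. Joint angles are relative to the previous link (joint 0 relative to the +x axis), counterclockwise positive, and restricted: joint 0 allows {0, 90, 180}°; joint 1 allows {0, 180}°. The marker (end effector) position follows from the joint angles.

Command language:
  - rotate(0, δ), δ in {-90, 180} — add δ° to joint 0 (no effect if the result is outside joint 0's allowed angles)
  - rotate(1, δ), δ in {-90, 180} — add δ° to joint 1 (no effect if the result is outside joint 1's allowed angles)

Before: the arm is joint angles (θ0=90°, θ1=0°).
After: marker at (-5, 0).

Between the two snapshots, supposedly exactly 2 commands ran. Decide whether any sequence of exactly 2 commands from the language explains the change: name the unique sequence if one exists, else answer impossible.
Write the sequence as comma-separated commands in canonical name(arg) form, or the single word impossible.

key: order matters: swapping rotate(0, -90) and rotate(0, 180) lands elsewhere
t0: joint angles (θ0=90°, θ1=0°)
t=1 rotate(0, -90) ⇒ joint angles (θ0=0°, θ1=0°)
t=2 rotate(0, 180) ⇒ joint angles (θ0=180°, θ1=0°)
all 16 alternatives checked — unique.

rotate(0, -90), rotate(0, 180)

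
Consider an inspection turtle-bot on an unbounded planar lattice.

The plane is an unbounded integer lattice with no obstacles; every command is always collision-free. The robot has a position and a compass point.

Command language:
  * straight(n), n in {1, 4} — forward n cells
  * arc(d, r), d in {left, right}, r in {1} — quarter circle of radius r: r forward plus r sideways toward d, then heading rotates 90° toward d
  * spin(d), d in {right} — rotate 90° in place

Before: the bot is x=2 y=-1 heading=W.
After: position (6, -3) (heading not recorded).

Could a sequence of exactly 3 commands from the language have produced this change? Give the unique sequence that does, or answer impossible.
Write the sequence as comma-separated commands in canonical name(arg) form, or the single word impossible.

key: order matters: swapping arc(left, 1) and straight(4) lands elsewhere
from: x=2 y=-1 heading=W
step 1 (arc(left, 1)): x=1 y=-2 heading=S
step 2 (arc(left, 1)): x=2 y=-3 heading=E
step 3 (straight(4)): x=6 y=-3 heading=E
uniquely the one of 125 3-step routes that fits.

arc(left, 1), arc(left, 1), straight(4)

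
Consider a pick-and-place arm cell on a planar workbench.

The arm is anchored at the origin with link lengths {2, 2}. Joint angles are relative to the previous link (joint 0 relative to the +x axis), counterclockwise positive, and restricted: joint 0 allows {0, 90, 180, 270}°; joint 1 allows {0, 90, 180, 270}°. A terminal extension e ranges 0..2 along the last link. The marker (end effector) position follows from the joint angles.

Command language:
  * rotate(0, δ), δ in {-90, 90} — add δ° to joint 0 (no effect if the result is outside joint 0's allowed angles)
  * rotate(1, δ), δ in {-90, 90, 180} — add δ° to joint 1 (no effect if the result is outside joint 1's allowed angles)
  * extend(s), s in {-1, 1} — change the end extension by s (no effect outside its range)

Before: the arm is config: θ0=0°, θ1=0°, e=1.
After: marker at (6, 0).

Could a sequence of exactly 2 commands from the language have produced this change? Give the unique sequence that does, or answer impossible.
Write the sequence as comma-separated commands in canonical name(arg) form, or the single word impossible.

extend(1), extend(1)

begin: config: θ0=0°, θ1=0°, e=1
1. extend(1) → config: θ0=0°, θ1=0°, e=2
2. extend(1) → config: θ0=0°, θ1=0°, e=2
no other 2-command option fits: unique.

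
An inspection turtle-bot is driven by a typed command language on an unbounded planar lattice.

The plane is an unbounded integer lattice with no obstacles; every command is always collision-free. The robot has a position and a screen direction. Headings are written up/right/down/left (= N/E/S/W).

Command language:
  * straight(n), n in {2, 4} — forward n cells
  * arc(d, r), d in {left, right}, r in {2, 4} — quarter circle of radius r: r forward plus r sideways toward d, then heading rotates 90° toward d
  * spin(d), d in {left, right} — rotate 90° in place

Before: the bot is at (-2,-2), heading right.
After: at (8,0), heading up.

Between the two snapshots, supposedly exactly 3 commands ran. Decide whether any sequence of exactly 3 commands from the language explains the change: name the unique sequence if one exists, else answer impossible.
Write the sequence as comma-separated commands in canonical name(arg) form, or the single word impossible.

straight(4), straight(4), arc(left, 2)

key: position moved to (8,0) AND the heading swung to N — translation plus rotation needed
initial: at (-2,-2), heading right
[1] after straight(4): at (2,-2), heading right
[2] after straight(4): at (6,-2), heading right
[3] after arc(left, 2): at (8,0), heading up
all 512 alternatives checked — unique.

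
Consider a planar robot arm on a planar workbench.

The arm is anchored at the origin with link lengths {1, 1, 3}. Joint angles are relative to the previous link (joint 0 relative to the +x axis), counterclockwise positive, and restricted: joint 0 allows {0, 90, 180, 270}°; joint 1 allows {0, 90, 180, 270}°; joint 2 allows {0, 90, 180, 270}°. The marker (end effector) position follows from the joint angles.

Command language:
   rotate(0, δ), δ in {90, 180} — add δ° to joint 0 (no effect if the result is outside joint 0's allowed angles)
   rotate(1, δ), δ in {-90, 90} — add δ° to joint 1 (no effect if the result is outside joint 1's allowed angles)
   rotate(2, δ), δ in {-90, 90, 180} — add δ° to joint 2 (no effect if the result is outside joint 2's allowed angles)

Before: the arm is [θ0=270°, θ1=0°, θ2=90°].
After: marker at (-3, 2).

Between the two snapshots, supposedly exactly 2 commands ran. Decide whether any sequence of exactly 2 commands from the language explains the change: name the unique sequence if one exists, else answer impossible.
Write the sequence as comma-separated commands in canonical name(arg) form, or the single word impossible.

rotate(0, 90), rotate(0, 90)

from: [θ0=270°, θ1=0°, θ2=90°]
t=1 rotate(0, 90) ⇒ [θ0=0°, θ1=0°, θ2=90°]
t=2 rotate(0, 90) ⇒ [θ0=90°, θ1=0°, θ2=90°]
no other 2-command option fits: unique.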